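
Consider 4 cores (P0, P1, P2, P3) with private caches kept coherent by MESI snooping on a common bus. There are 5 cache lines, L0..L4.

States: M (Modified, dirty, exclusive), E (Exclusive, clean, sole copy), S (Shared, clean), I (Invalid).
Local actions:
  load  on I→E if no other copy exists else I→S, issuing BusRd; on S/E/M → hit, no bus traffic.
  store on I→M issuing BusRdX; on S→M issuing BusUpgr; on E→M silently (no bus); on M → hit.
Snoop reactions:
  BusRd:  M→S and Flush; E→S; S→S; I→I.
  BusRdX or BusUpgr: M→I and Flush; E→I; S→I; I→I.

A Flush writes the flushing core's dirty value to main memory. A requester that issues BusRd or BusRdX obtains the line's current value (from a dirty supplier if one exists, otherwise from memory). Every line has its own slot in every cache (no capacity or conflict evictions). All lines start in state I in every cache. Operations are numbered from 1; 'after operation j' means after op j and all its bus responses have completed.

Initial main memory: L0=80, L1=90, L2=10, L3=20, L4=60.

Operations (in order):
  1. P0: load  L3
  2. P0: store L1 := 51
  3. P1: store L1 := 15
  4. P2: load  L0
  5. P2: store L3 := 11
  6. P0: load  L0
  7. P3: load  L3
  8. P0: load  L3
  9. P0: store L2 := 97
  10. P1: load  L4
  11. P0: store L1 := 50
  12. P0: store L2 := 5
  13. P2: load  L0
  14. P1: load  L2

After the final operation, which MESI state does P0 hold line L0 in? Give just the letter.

1. P0: load  L3  bus=[BusRd]  L3: P0=E P1=I P2=I P3=I  mem[L3]=20
2. P0: store L1 := 51  bus=[BusRdX]  L1: P0=M P1=I P2=I P3=I  mem[L1]=90
3. P1: store L1 := 15  bus=[BusRdX,Flush]  L1: P0=I P1=M P2=I P3=I  mem[L1]=51
4. P2: load  L0  bus=[BusRd]  L0: P0=I P1=I P2=E P3=I  mem[L0]=80
5. P2: store L3 := 11  bus=[BusRdX]  L3: P0=I P1=I P2=M P3=I  mem[L3]=20
6. P0: load  L0  bus=[BusRd]  L0: P0=S P1=I P2=S P3=I  mem[L0]=80
7. P3: load  L3  bus=[BusRd,Flush]  L3: P0=I P1=I P2=S P3=S  mem[L3]=11
8. P0: load  L3  bus=[BusRd]  L3: P0=S P1=I P2=S P3=S  mem[L3]=11
9. P0: store L2 := 97  bus=[BusRdX]  L2: P0=M P1=I P2=I P3=I  mem[L2]=10
10. P1: load  L4  bus=[BusRd]  L4: P0=I P1=E P2=I P3=I  mem[L4]=60
11. P0: store L1 := 50  bus=[BusRdX,Flush]  L1: P0=M P1=I P2=I P3=I  mem[L1]=15
12. P0: store L2 := 5  bus=[-]  L2: P0=M P1=I P2=I P3=I  mem[L2]=10
13. P2: load  L0  bus=[-]  L0: P0=S P1=I P2=S P3=I  mem[L0]=80
14. P1: load  L2  bus=[BusRd,Flush]  L2: P0=S P1=S P2=I P3=I  mem[L2]=5

state = S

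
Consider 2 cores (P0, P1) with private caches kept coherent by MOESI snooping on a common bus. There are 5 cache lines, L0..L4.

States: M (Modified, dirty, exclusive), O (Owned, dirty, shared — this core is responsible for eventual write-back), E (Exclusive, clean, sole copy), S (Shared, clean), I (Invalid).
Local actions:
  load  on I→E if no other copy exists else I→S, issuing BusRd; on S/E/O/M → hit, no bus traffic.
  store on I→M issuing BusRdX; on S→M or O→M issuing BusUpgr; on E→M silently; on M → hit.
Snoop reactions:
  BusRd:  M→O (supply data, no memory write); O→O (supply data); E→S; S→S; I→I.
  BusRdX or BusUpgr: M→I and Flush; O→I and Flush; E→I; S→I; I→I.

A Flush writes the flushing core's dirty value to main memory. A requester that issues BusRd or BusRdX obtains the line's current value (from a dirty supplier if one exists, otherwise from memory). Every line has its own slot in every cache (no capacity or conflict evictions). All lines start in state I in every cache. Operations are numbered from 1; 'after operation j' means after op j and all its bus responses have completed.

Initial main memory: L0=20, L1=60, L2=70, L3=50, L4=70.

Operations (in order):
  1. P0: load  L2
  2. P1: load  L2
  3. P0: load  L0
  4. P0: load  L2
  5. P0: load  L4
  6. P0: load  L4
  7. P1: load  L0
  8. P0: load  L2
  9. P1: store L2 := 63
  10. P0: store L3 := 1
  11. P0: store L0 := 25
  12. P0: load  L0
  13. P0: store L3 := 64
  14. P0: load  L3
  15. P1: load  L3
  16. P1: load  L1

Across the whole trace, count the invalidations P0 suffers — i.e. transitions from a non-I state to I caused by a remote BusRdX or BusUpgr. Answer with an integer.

invalidations = 1

1. P0: load  L2  bus=[BusRd]  L2: P0=E P1=I  mem[L2]=70
2. P1: load  L2  bus=[BusRd]  L2: P0=S P1=S  mem[L2]=70
3. P0: load  L0  bus=[BusRd]  L0: P0=E P1=I  mem[L0]=20
4. P0: load  L2  bus=[-]  L2: P0=S P1=S  mem[L2]=70
5. P0: load  L4  bus=[BusRd]  L4: P0=E P1=I  mem[L4]=70
6. P0: load  L4  bus=[-]  L4: P0=E P1=I  mem[L4]=70
7. P1: load  L0  bus=[BusRd]  L0: P0=S P1=S  mem[L0]=20
8. P0: load  L2  bus=[-]  L2: P0=S P1=S  mem[L2]=70
9. P1: store L2 := 63  bus=[BusUpgr]  L2: P0=I P1=M  mem[L2]=70
10. P0: store L3 := 1  bus=[BusRdX]  L3: P0=M P1=I  mem[L3]=50
11. P0: store L0 := 25  bus=[BusUpgr]  L0: P0=M P1=I  mem[L0]=20
12. P0: load  L0  bus=[-]  L0: P0=M P1=I  mem[L0]=20
13. P0: store L3 := 64  bus=[-]  L3: P0=M P1=I  mem[L3]=50
14. P0: load  L3  bus=[-]  L3: P0=M P1=I  mem[L3]=50
15. P1: load  L3  bus=[BusRd]  L3: P0=O P1=S  mem[L3]=50
16. P1: load  L1  bus=[BusRd]  L1: P0=I P1=E  mem[L1]=60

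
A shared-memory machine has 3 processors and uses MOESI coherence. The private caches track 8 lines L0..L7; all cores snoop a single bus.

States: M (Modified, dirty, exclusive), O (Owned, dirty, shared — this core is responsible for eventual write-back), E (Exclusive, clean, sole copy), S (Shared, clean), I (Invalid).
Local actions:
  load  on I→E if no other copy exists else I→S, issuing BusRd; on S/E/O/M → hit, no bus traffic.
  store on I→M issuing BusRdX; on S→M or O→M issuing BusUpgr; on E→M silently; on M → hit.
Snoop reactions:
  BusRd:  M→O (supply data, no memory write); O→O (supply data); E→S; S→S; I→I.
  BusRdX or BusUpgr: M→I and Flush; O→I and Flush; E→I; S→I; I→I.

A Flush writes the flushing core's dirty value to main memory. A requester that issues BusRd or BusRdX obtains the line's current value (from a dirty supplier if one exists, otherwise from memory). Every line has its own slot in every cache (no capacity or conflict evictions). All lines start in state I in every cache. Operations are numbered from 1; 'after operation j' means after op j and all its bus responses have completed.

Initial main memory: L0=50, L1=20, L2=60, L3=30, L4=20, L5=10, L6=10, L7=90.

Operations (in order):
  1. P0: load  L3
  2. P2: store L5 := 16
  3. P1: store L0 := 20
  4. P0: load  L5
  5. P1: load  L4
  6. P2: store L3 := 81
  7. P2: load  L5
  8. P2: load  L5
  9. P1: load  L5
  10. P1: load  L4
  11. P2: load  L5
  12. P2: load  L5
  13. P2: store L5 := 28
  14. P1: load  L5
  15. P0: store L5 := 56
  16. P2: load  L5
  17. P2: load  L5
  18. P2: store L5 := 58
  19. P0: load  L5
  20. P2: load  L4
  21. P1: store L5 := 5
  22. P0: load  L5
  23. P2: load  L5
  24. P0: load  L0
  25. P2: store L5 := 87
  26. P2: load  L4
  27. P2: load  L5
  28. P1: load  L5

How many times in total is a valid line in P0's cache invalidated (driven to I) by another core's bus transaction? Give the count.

[1] P0: load  L3 | P0:E(30), P1:I, P2:I | bus: BusRd
[2] P2: store L5 := 16 | P0:I, P1:I, P2:M(16) | bus: BusRdX
[3] P1: store L0 := 20 | P0:I, P1:M(20), P2:I | bus: BusRdX
[4] P0: load  L5 | P0:S(16), P1:I, P2:O(16) | bus: BusRd
[5] P1: load  L4 | P0:I, P1:E(20), P2:I | bus: BusRd
[6] P2: store L3 := 81 | P0:I, P1:I, P2:M(81) | bus: BusRdX
[7] P2: load  L5 | P0:S(16), P1:I, P2:O(16) | bus: none
[8] P2: load  L5 | P0:S(16), P1:I, P2:O(16) | bus: none
[9] P1: load  L5 | P0:S(16), P1:S(16), P2:O(16) | bus: BusRd
[10] P1: load  L4 | P0:I, P1:E(20), P2:I | bus: none
[11] P2: load  L5 | P0:S(16), P1:S(16), P2:O(16) | bus: none
[12] P2: load  L5 | P0:S(16), P1:S(16), P2:O(16) | bus: none
[13] P2: store L5 := 28 | P0:I, P1:I, P2:M(28) | bus: BusUpgr
[14] P1: load  L5 | P0:I, P1:S(28), P2:O(28) | bus: BusRd
[15] P0: store L5 := 56 | P0:M(56), P1:I, P2:I | bus: BusRdX,Flush
[16] P2: load  L5 | P0:O(56), P1:I, P2:S(56) | bus: BusRd
[17] P2: load  L5 | P0:O(56), P1:I, P2:S(56) | bus: none
[18] P2: store L5 := 58 | P0:I, P1:I, P2:M(58) | bus: BusUpgr,Flush
[19] P0: load  L5 | P0:S(58), P1:I, P2:O(58) | bus: BusRd
[20] P2: load  L4 | P0:I, P1:S(20), P2:S(20) | bus: BusRd
[21] P1: store L5 := 5 | P0:I, P1:M(5), P2:I | bus: BusRdX,Flush
[22] P0: load  L5 | P0:S(5), P1:O(5), P2:I | bus: BusRd
[23] P2: load  L5 | P0:S(5), P1:O(5), P2:S(5) | bus: BusRd
[24] P0: load  L0 | P0:S(20), P1:O(20), P2:I | bus: BusRd
[25] P2: store L5 := 87 | P0:I, P1:I, P2:M(87) | bus: BusUpgr,Flush
[26] P2: load  L4 | P0:I, P1:S(20), P2:S(20) | bus: none
[27] P2: load  L5 | P0:I, P1:I, P2:M(87) | bus: none
[28] P1: load  L5 | P0:I, P1:S(87), P2:O(87) | bus: BusRd

invalidations = 5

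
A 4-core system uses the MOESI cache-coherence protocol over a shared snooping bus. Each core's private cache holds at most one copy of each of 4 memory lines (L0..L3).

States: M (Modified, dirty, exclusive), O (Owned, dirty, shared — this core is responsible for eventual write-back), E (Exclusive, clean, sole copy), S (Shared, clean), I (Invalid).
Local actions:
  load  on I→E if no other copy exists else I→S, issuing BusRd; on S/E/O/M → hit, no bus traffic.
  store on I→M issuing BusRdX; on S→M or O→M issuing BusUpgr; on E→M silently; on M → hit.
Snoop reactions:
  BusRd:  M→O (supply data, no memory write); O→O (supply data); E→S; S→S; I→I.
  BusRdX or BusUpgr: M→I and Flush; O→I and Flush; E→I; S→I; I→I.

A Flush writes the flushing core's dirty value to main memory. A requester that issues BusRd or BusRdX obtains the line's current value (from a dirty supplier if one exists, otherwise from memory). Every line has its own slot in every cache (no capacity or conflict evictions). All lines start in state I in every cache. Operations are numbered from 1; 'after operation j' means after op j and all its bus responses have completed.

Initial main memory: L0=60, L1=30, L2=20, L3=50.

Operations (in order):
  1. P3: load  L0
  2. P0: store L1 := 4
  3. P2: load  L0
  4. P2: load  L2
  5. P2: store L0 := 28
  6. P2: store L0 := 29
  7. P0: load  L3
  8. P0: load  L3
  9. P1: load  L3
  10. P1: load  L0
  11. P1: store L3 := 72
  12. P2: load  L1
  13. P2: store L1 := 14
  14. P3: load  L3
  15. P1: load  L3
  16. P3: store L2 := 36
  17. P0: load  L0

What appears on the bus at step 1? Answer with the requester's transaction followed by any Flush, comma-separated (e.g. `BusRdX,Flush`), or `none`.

[1] P3: load  L0 | P0:I, P1:I, P2:I, P3:E(60) | bus: BusRd
[2] P0: store L1 := 4 | P0:M(4), P1:I, P2:I, P3:I | bus: BusRdX
[3] P2: load  L0 | P0:I, P1:I, P2:S(60), P3:S(60) | bus: BusRd
[4] P2: load  L2 | P0:I, P1:I, P2:E(20), P3:I | bus: BusRd
[5] P2: store L0 := 28 | P0:I, P1:I, P2:M(28), P3:I | bus: BusUpgr
[6] P2: store L0 := 29 | P0:I, P1:I, P2:M(29), P3:I | bus: none
[7] P0: load  L3 | P0:E(50), P1:I, P2:I, P3:I | bus: BusRd
[8] P0: load  L3 | P0:E(50), P1:I, P2:I, P3:I | bus: none
[9] P1: load  L3 | P0:S(50), P1:S(50), P2:I, P3:I | bus: BusRd
[10] P1: load  L0 | P0:I, P1:S(29), P2:O(29), P3:I | bus: BusRd
[11] P1: store L3 := 72 | P0:I, P1:M(72), P2:I, P3:I | bus: BusUpgr
[12] P2: load  L1 | P0:O(4), P1:I, P2:S(4), P3:I | bus: BusRd
[13] P2: store L1 := 14 | P0:I, P1:I, P2:M(14), P3:I | bus: BusUpgr,Flush
[14] P3: load  L3 | P0:I, P1:O(72), P2:I, P3:S(72) | bus: BusRd
[15] P1: load  L3 | P0:I, P1:O(72), P2:I, P3:S(72) | bus: none
[16] P3: store L2 := 36 | P0:I, P1:I, P2:I, P3:M(36) | bus: BusRdX
[17] P0: load  L0 | P0:S(29), P1:S(29), P2:O(29), P3:I | bus: BusRd

bus = BusRd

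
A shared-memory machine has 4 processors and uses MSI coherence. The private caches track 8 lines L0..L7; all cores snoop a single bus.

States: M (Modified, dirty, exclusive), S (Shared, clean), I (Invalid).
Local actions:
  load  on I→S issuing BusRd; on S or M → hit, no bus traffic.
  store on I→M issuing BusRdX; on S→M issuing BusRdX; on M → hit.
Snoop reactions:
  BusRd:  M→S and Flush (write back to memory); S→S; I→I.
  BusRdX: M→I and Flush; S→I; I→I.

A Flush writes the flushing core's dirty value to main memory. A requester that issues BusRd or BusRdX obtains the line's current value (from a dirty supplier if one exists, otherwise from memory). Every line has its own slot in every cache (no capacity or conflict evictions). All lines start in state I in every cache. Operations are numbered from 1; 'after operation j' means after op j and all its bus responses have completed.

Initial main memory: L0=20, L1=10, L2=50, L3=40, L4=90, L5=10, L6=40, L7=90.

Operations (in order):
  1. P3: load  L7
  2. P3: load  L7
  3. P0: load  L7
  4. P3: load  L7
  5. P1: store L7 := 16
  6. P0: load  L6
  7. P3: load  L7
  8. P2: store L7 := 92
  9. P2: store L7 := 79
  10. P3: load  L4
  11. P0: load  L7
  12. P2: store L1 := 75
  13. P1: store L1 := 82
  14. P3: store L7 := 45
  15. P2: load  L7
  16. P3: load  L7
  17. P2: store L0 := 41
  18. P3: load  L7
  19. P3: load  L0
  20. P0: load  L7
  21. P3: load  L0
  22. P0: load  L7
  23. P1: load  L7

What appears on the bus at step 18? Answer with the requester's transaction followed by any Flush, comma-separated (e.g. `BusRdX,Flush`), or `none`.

bus = none

[1] P3: load  L7 | P0:I, P1:I, P2:I, P3:S(90) | bus: BusRd
[2] P3: load  L7 | P0:I, P1:I, P2:I, P3:S(90) | bus: none
[3] P0: load  L7 | P0:S(90), P1:I, P2:I, P3:S(90) | bus: BusRd
[4] P3: load  L7 | P0:S(90), P1:I, P2:I, P3:S(90) | bus: none
[5] P1: store L7 := 16 | P0:I, P1:M(16), P2:I, P3:I | bus: BusRdX
[6] P0: load  L6 | P0:S(40), P1:I, P2:I, P3:I | bus: BusRd
[7] P3: load  L7 | P0:I, P1:S(16), P2:I, P3:S(16) | bus: BusRd,Flush
[8] P2: store L7 := 92 | P0:I, P1:I, P2:M(92), P3:I | bus: BusRdX
[9] P2: store L7 := 79 | P0:I, P1:I, P2:M(79), P3:I | bus: none
[10] P3: load  L4 | P0:I, P1:I, P2:I, P3:S(90) | bus: BusRd
[11] P0: load  L7 | P0:S(79), P1:I, P2:S(79), P3:I | bus: BusRd,Flush
[12] P2: store L1 := 75 | P0:I, P1:I, P2:M(75), P3:I | bus: BusRdX
[13] P1: store L1 := 82 | P0:I, P1:M(82), P2:I, P3:I | bus: BusRdX,Flush
[14] P3: store L7 := 45 | P0:I, P1:I, P2:I, P3:M(45) | bus: BusRdX
[15] P2: load  L7 | P0:I, P1:I, P2:S(45), P3:S(45) | bus: BusRd,Flush
[16] P3: load  L7 | P0:I, P1:I, P2:S(45), P3:S(45) | bus: none
[17] P2: store L0 := 41 | P0:I, P1:I, P2:M(41), P3:I | bus: BusRdX
[18] P3: load  L7 | P0:I, P1:I, P2:S(45), P3:S(45) | bus: none
[19] P3: load  L0 | P0:I, P1:I, P2:S(41), P3:S(41) | bus: BusRd,Flush
[20] P0: load  L7 | P0:S(45), P1:I, P2:S(45), P3:S(45) | bus: BusRd
[21] P3: load  L0 | P0:I, P1:I, P2:S(41), P3:S(41) | bus: none
[22] P0: load  L7 | P0:S(45), P1:I, P2:S(45), P3:S(45) | bus: none
[23] P1: load  L7 | P0:S(45), P1:S(45), P2:S(45), P3:S(45) | bus: BusRd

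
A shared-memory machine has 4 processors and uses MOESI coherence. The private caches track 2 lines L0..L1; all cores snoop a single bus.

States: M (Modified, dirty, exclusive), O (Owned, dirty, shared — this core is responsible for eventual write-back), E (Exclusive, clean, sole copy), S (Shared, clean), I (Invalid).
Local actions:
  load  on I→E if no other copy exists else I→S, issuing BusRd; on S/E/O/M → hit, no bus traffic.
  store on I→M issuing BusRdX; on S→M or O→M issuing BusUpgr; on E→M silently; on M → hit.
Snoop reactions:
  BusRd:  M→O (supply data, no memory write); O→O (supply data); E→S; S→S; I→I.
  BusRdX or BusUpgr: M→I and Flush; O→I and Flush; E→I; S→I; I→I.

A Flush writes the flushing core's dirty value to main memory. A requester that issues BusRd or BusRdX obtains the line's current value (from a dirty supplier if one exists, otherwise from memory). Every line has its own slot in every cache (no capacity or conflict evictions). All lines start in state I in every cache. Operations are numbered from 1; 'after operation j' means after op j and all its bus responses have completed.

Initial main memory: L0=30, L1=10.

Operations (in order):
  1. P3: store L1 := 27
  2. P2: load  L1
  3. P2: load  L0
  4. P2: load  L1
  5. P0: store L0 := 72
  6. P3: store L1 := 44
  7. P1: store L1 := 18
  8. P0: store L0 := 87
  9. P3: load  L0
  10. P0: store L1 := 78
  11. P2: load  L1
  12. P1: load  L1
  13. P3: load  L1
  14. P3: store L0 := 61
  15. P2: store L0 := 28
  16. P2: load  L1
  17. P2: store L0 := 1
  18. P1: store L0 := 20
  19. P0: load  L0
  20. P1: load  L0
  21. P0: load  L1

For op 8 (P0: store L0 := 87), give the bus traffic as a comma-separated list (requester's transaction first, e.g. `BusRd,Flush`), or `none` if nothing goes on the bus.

bus = none

  op1 P3: store L1 := 27 → I/I/I/M on L1; bus BusRdX; mem=10
  op2 P2: load  L1 → I/I/S/O on L1; bus BusRd; mem=10
  op3 P2: load  L0 → I/I/E/I on L0; bus BusRd; mem=30
  op4 P2: load  L1 → I/I/S/O on L1; bus (none); mem=10
  op5 P0: store L0 := 72 → M/I/I/I on L0; bus BusRdX; mem=30
  op6 P3: store L1 := 44 → I/I/I/M on L1; bus BusUpgr; mem=10
  op7 P1: store L1 := 18 → I/M/I/I on L1; bus BusRdX Flush; mem=44
  op8 P0: store L0 := 87 → M/I/I/I on L0; bus (none); mem=30
  op9 P3: load  L0 → O/I/I/S on L0; bus BusRd; mem=30
  op10 P0: store L1 := 78 → M/I/I/I on L1; bus BusRdX Flush; mem=18
  op11 P2: load  L1 → O/I/S/I on L1; bus BusRd; mem=18
  op12 P1: load  L1 → O/S/S/I on L1; bus BusRd; mem=18
  op13 P3: load  L1 → O/S/S/S on L1; bus BusRd; mem=18
  op14 P3: store L0 := 61 → I/I/I/M on L0; bus BusUpgr Flush; mem=87
  op15 P2: store L0 := 28 → I/I/M/I on L0; bus BusRdX Flush; mem=61
  op16 P2: load  L1 → O/S/S/S on L1; bus (none); mem=18
  op17 P2: store L0 := 1 → I/I/M/I on L0; bus (none); mem=61
  op18 P1: store L0 := 20 → I/M/I/I on L0; bus BusRdX Flush; mem=1
  op19 P0: load  L0 → S/O/I/I on L0; bus BusRd; mem=1
  op20 P1: load  L0 → S/O/I/I on L0; bus (none); mem=1
  op21 P0: load  L1 → O/S/S/S on L1; bus (none); mem=18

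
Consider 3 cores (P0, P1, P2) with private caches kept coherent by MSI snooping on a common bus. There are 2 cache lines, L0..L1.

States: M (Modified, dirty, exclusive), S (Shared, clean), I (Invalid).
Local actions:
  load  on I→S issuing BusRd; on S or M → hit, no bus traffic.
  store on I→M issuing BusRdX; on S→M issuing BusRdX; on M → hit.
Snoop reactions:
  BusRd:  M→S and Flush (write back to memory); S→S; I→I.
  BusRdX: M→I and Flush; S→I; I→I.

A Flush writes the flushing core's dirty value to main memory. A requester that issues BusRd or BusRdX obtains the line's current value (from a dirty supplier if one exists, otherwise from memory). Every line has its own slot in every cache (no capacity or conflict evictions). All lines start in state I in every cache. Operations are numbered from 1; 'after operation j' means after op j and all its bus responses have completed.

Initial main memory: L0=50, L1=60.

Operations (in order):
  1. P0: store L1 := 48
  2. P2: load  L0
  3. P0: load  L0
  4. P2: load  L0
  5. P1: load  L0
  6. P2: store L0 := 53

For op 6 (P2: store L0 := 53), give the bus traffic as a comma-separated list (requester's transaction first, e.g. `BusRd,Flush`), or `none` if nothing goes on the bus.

bus = BusRdX

  op1 P0: store L1 := 48 → M/I/I on L1; bus BusRdX; mem=60
  op2 P2: load  L0 → I/I/S on L0; bus BusRd; mem=50
  op3 P0: load  L0 → S/I/S on L0; bus BusRd; mem=50
  op4 P2: load  L0 → S/I/S on L0; bus (none); mem=50
  op5 P1: load  L0 → S/S/S on L0; bus BusRd; mem=50
  op6 P2: store L0 := 53 → I/I/M on L0; bus BusRdX; mem=50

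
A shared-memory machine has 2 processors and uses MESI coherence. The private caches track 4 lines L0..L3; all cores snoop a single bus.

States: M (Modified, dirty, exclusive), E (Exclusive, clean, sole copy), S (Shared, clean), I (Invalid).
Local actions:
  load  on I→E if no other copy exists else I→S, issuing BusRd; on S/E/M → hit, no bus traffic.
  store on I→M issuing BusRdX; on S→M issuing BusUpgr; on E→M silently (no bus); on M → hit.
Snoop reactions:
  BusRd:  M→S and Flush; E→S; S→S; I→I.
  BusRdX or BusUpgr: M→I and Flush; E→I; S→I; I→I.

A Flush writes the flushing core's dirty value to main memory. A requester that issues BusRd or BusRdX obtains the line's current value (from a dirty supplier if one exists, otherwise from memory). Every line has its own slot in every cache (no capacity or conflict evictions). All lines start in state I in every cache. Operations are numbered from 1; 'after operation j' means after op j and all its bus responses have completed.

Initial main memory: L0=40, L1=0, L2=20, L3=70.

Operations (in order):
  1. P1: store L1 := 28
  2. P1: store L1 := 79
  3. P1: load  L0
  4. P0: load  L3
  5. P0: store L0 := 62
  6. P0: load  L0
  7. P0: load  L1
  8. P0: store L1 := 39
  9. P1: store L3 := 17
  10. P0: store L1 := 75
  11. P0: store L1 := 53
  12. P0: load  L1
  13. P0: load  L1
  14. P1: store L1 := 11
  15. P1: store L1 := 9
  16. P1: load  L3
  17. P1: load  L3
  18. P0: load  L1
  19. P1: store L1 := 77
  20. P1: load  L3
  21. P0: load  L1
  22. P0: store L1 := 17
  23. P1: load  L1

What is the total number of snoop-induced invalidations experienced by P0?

1. P1: store L1 := 28  bus=[BusRdX]  L1: P0=I P1=M  mem[L1]=0
2. P1: store L1 := 79  bus=[-]  L1: P0=I P1=M  mem[L1]=0
3. P1: load  L0  bus=[BusRd]  L0: P0=I P1=E  mem[L0]=40
4. P0: load  L3  bus=[BusRd]  L3: P0=E P1=I  mem[L3]=70
5. P0: store L0 := 62  bus=[BusRdX]  L0: P0=M P1=I  mem[L0]=40
6. P0: load  L0  bus=[-]  L0: P0=M P1=I  mem[L0]=40
7. P0: load  L1  bus=[BusRd,Flush]  L1: P0=S P1=S  mem[L1]=79
8. P0: store L1 := 39  bus=[BusUpgr]  L1: P0=M P1=I  mem[L1]=79
9. P1: store L3 := 17  bus=[BusRdX]  L3: P0=I P1=M  mem[L3]=70
10. P0: store L1 := 75  bus=[-]  L1: P0=M P1=I  mem[L1]=79
11. P0: store L1 := 53  bus=[-]  L1: P0=M P1=I  mem[L1]=79
12. P0: load  L1  bus=[-]  L1: P0=M P1=I  mem[L1]=79
13. P0: load  L1  bus=[-]  L1: P0=M P1=I  mem[L1]=79
14. P1: store L1 := 11  bus=[BusRdX,Flush]  L1: P0=I P1=M  mem[L1]=53
15. P1: store L1 := 9  bus=[-]  L1: P0=I P1=M  mem[L1]=53
16. P1: load  L3  bus=[-]  L3: P0=I P1=M  mem[L3]=70
17. P1: load  L3  bus=[-]  L3: P0=I P1=M  mem[L3]=70
18. P0: load  L1  bus=[BusRd,Flush]  L1: P0=S P1=S  mem[L1]=9
19. P1: store L1 := 77  bus=[BusUpgr]  L1: P0=I P1=M  mem[L1]=9
20. P1: load  L3  bus=[-]  L3: P0=I P1=M  mem[L3]=70
21. P0: load  L1  bus=[BusRd,Flush]  L1: P0=S P1=S  mem[L1]=77
22. P0: store L1 := 17  bus=[BusUpgr]  L1: P0=M P1=I  mem[L1]=77
23. P1: load  L1  bus=[BusRd,Flush]  L1: P0=S P1=S  mem[L1]=17

invalidations = 3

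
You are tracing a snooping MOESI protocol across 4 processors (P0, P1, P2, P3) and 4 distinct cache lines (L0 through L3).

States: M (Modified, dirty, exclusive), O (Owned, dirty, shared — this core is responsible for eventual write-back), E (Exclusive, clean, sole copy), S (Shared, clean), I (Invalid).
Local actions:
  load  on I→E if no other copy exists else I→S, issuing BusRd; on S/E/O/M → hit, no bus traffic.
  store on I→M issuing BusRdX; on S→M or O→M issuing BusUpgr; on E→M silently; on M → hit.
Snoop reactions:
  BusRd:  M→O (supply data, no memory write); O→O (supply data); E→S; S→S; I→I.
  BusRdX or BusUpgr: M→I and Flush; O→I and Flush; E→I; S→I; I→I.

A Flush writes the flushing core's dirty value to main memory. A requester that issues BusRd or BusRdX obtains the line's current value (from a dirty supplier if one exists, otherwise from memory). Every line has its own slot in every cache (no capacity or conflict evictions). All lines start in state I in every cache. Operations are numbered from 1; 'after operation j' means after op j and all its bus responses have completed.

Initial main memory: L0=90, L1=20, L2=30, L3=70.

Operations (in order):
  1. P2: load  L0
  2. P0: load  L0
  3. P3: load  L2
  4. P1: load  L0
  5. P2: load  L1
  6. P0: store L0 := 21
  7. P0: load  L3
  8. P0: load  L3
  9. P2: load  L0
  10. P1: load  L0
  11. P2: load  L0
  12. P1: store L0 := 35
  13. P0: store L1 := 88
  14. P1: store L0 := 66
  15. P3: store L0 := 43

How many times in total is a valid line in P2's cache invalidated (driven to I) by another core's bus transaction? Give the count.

  op1 P2: load  L0 → I/I/E/I on L0; bus BusRd; mem=90
  op2 P0: load  L0 → S/I/S/I on L0; bus BusRd; mem=90
  op3 P3: load  L2 → I/I/I/E on L2; bus BusRd; mem=30
  op4 P1: load  L0 → S/S/S/I on L0; bus BusRd; mem=90
  op5 P2: load  L1 → I/I/E/I on L1; bus BusRd; mem=20
  op6 P0: store L0 := 21 → M/I/I/I on L0; bus BusUpgr; mem=90
  op7 P0: load  L3 → E/I/I/I on L3; bus BusRd; mem=70
  op8 P0: load  L3 → E/I/I/I on L3; bus (none); mem=70
  op9 P2: load  L0 → O/I/S/I on L0; bus BusRd; mem=90
  op10 P1: load  L0 → O/S/S/I on L0; bus BusRd; mem=90
  op11 P2: load  L0 → O/S/S/I on L0; bus (none); mem=90
  op12 P1: store L0 := 35 → I/M/I/I on L0; bus BusUpgr Flush; mem=21
  op13 P0: store L1 := 88 → M/I/I/I on L1; bus BusRdX; mem=20
  op14 P1: store L0 := 66 → I/M/I/I on L0; bus (none); mem=21
  op15 P3: store L0 := 43 → I/I/I/M on L0; bus BusRdX Flush; mem=66

invalidations = 3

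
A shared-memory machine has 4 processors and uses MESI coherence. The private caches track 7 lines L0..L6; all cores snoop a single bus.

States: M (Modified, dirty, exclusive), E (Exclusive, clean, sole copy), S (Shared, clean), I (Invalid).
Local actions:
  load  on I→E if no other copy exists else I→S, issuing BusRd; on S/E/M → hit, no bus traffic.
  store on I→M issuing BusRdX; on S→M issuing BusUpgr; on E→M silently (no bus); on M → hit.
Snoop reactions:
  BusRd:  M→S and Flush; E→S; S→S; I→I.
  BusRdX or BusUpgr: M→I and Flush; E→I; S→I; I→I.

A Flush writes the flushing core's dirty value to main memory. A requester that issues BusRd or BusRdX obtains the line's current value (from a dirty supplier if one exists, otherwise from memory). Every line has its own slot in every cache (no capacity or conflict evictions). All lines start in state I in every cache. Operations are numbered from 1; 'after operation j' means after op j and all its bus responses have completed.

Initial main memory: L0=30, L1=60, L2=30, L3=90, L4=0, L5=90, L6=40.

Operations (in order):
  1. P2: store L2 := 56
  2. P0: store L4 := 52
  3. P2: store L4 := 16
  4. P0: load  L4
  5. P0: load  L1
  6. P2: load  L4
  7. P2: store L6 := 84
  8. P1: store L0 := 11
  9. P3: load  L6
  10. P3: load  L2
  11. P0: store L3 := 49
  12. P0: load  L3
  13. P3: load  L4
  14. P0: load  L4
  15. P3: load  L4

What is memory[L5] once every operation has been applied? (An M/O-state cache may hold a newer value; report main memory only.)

  op1 P2: store L2 := 56 → I/I/M/I on L2; bus BusRdX; mem=30
  op2 P0: store L4 := 52 → M/I/I/I on L4; bus BusRdX; mem=0
  op3 P2: store L4 := 16 → I/I/M/I on L4; bus BusRdX Flush; mem=52
  op4 P0: load  L4 → S/I/S/I on L4; bus BusRd Flush; mem=16
  op5 P0: load  L1 → E/I/I/I on L1; bus BusRd; mem=60
  op6 P2: load  L4 → S/I/S/I on L4; bus (none); mem=16
  op7 P2: store L6 := 84 → I/I/M/I on L6; bus BusRdX; mem=40
  op8 P1: store L0 := 11 → I/M/I/I on L0; bus BusRdX; mem=30
  op9 P3: load  L6 → I/I/S/S on L6; bus BusRd Flush; mem=84
  op10 P3: load  L2 → I/I/S/S on L2; bus BusRd Flush; mem=56
  op11 P0: store L3 := 49 → M/I/I/I on L3; bus BusRdX; mem=90
  op12 P0: load  L3 → M/I/I/I on L3; bus (none); mem=90
  op13 P3: load  L4 → S/I/S/S on L4; bus BusRd; mem=16
  op14 P0: load  L4 → S/I/S/S on L4; bus (none); mem=16
  op15 P3: load  L4 → S/I/S/S on L4; bus (none); mem=16

memory[L5] = 90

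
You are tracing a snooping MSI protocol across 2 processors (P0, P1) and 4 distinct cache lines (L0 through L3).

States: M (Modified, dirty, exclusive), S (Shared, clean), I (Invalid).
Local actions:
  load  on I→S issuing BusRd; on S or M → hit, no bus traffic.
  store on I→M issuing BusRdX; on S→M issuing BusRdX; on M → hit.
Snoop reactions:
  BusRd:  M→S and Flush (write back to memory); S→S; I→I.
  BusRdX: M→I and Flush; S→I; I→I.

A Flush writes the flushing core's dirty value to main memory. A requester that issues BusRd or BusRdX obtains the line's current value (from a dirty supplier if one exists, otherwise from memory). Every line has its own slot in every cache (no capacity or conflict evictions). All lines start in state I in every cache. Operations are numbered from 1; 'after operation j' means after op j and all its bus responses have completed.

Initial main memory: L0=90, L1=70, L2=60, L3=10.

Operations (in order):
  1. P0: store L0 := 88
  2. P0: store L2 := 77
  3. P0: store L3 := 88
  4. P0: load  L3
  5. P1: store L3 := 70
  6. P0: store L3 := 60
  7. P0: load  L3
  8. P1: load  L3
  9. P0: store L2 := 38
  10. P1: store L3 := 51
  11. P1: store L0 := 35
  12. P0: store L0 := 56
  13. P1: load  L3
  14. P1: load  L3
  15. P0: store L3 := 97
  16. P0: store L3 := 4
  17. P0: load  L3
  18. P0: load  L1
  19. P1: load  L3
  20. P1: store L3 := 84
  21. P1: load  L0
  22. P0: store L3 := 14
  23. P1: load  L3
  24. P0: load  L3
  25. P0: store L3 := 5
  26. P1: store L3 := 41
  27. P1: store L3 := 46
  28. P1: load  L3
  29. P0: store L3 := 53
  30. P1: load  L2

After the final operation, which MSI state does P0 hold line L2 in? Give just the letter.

  op1 P0: store L0 := 88 → M/I on L0; bus BusRdX; mem=90
  op2 P0: store L2 := 77 → M/I on L2; bus BusRdX; mem=60
  op3 P0: store L3 := 88 → M/I on L3; bus BusRdX; mem=10
  op4 P0: load  L3 → M/I on L3; bus (none); mem=10
  op5 P1: store L3 := 70 → I/M on L3; bus BusRdX Flush; mem=88
  op6 P0: store L3 := 60 → M/I on L3; bus BusRdX Flush; mem=70
  op7 P0: load  L3 → M/I on L3; bus (none); mem=70
  op8 P1: load  L3 → S/S on L3; bus BusRd Flush; mem=60
  op9 P0: store L2 := 38 → M/I on L2; bus (none); mem=60
  op10 P1: store L3 := 51 → I/M on L3; bus BusRdX; mem=60
  op11 P1: store L0 := 35 → I/M on L0; bus BusRdX Flush; mem=88
  op12 P0: store L0 := 56 → M/I on L0; bus BusRdX Flush; mem=35
  op13 P1: load  L3 → I/M on L3; bus (none); mem=60
  op14 P1: load  L3 → I/M on L3; bus (none); mem=60
  op15 P0: store L3 := 97 → M/I on L3; bus BusRdX Flush; mem=51
  op16 P0: store L3 := 4 → M/I on L3; bus (none); mem=51
  op17 P0: load  L3 → M/I on L3; bus (none); mem=51
  op18 P0: load  L1 → S/I on L1; bus BusRd; mem=70
  op19 P1: load  L3 → S/S on L3; bus BusRd Flush; mem=4
  op20 P1: store L3 := 84 → I/M on L3; bus BusRdX; mem=4
  op21 P1: load  L0 → S/S on L0; bus BusRd Flush; mem=56
  op22 P0: store L3 := 14 → M/I on L3; bus BusRdX Flush; mem=84
  op23 P1: load  L3 → S/S on L3; bus BusRd Flush; mem=14
  op24 P0: load  L3 → S/S on L3; bus (none); mem=14
  op25 P0: store L3 := 5 → M/I on L3; bus BusRdX; mem=14
  op26 P1: store L3 := 41 → I/M on L3; bus BusRdX Flush; mem=5
  op27 P1: store L3 := 46 → I/M on L3; bus (none); mem=5
  op28 P1: load  L3 → I/M on L3; bus (none); mem=5
  op29 P0: store L3 := 53 → M/I on L3; bus BusRdX Flush; mem=46
  op30 P1: load  L2 → S/S on L2; bus BusRd Flush; mem=38

state = S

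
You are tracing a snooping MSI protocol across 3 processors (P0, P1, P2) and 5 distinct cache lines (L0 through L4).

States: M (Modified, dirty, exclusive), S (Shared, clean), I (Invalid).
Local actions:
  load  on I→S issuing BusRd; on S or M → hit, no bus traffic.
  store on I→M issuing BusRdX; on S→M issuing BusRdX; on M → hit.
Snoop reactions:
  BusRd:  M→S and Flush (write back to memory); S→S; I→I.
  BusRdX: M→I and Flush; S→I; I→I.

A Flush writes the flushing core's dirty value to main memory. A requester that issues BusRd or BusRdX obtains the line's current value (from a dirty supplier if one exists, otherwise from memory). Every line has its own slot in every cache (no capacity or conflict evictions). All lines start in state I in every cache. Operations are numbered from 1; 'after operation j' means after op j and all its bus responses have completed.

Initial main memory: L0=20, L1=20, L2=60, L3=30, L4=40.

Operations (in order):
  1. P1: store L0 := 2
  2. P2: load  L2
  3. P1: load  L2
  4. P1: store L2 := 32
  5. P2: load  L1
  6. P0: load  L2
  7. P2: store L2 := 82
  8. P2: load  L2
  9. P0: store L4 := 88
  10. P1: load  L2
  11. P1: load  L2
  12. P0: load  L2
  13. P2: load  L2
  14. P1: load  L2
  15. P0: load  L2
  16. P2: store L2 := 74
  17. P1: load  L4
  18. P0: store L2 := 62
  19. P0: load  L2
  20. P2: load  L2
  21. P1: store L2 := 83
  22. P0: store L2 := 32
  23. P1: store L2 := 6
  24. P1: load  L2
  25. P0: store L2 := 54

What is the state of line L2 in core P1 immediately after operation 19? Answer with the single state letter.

step 1: P1: store L0 := 2  ⟶  IMI  (L0)  txn=BusRdX  M[L0]=20
step 2: P2: load  L2  ⟶  IIS  (L2)  txn=BusRd  M[L2]=60
step 3: P1: load  L2  ⟶  ISS  (L2)  txn=BusRd  M[L2]=60
step 4: P1: store L2 := 32  ⟶  IMI  (L2)  txn=BusRdX  M[L2]=60
step 5: P2: load  L1  ⟶  IIS  (L1)  txn=BusRd  M[L1]=20
step 6: P0: load  L2  ⟶  SSI  (L2)  txn=BusRd+Flush  M[L2]=32
step 7: P2: store L2 := 82  ⟶  IIM  (L2)  txn=BusRdX  M[L2]=32
step 8: P2: load  L2  ⟶  IIM  (L2)  txn=∅  M[L2]=32
step 9: P0: store L4 := 88  ⟶  MII  (L4)  txn=BusRdX  M[L4]=40
step 10: P1: load  L2  ⟶  ISS  (L2)  txn=BusRd+Flush  M[L2]=82
step 11: P1: load  L2  ⟶  ISS  (L2)  txn=∅  M[L2]=82
step 12: P0: load  L2  ⟶  SSS  (L2)  txn=BusRd  M[L2]=82
step 13: P2: load  L2  ⟶  SSS  (L2)  txn=∅  M[L2]=82
step 14: P1: load  L2  ⟶  SSS  (L2)  txn=∅  M[L2]=82
step 15: P0: load  L2  ⟶  SSS  (L2)  txn=∅  M[L2]=82
step 16: P2: store L2 := 74  ⟶  IIM  (L2)  txn=BusRdX  M[L2]=82
step 17: P1: load  L4  ⟶  SSI  (L4)  txn=BusRd+Flush  M[L4]=88
step 18: P0: store L2 := 62  ⟶  MII  (L2)  txn=BusRdX+Flush  M[L2]=74
step 19: P0: load  L2  ⟶  MII  (L2)  txn=∅  M[L2]=74
step 20: P2: load  L2  ⟶  SIS  (L2)  txn=BusRd+Flush  M[L2]=62
step 21: P1: store L2 := 83  ⟶  IMI  (L2)  txn=BusRdX  M[L2]=62
step 22: P0: store L2 := 32  ⟶  MII  (L2)  txn=BusRdX+Flush  M[L2]=83
step 23: P1: store L2 := 6  ⟶  IMI  (L2)  txn=BusRdX+Flush  M[L2]=32
step 24: P1: load  L2  ⟶  IMI  (L2)  txn=∅  M[L2]=32
step 25: P0: store L2 := 54  ⟶  MII  (L2)  txn=BusRdX+Flush  M[L2]=6

state = I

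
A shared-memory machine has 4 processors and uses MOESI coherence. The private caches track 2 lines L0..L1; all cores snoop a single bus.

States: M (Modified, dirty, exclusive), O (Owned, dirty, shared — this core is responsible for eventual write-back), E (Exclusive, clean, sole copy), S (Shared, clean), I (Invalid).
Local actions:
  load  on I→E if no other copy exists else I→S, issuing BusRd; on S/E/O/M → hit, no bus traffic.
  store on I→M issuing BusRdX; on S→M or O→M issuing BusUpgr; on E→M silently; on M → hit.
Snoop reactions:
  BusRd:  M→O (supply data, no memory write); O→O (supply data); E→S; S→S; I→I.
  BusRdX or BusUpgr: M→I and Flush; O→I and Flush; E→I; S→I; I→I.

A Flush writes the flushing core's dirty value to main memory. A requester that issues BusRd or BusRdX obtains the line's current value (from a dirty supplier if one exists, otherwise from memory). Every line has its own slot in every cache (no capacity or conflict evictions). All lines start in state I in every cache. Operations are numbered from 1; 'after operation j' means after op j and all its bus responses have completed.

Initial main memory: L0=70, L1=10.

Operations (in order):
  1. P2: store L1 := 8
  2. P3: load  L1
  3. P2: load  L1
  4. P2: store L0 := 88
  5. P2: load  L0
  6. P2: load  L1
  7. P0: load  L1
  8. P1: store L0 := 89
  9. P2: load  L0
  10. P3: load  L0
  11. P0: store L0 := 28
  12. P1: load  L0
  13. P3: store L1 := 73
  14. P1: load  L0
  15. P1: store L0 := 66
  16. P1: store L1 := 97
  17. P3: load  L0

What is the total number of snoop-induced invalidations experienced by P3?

invalidations = 2

  op1 P2: store L1 := 8 → I/I/M/I on L1; bus BusRdX; mem=10
  op2 P3: load  L1 → I/I/O/S on L1; bus BusRd; mem=10
  op3 P2: load  L1 → I/I/O/S on L1; bus (none); mem=10
  op4 P2: store L0 := 88 → I/I/M/I on L0; bus BusRdX; mem=70
  op5 P2: load  L0 → I/I/M/I on L0; bus (none); mem=70
  op6 P2: load  L1 → I/I/O/S on L1; bus (none); mem=10
  op7 P0: load  L1 → S/I/O/S on L1; bus BusRd; mem=10
  op8 P1: store L0 := 89 → I/M/I/I on L0; bus BusRdX Flush; mem=88
  op9 P2: load  L0 → I/O/S/I on L0; bus BusRd; mem=88
  op10 P3: load  L0 → I/O/S/S on L0; bus BusRd; mem=88
  op11 P0: store L0 := 28 → M/I/I/I on L0; bus BusRdX Flush; mem=89
  op12 P1: load  L0 → O/S/I/I on L0; bus BusRd; mem=89
  op13 P3: store L1 := 73 → I/I/I/M on L1; bus BusUpgr Flush; mem=8
  op14 P1: load  L0 → O/S/I/I on L0; bus (none); mem=89
  op15 P1: store L0 := 66 → I/M/I/I on L0; bus BusUpgr Flush; mem=28
  op16 P1: store L1 := 97 → I/M/I/I on L1; bus BusRdX Flush; mem=73
  op17 P3: load  L0 → I/O/I/S on L0; bus BusRd; mem=28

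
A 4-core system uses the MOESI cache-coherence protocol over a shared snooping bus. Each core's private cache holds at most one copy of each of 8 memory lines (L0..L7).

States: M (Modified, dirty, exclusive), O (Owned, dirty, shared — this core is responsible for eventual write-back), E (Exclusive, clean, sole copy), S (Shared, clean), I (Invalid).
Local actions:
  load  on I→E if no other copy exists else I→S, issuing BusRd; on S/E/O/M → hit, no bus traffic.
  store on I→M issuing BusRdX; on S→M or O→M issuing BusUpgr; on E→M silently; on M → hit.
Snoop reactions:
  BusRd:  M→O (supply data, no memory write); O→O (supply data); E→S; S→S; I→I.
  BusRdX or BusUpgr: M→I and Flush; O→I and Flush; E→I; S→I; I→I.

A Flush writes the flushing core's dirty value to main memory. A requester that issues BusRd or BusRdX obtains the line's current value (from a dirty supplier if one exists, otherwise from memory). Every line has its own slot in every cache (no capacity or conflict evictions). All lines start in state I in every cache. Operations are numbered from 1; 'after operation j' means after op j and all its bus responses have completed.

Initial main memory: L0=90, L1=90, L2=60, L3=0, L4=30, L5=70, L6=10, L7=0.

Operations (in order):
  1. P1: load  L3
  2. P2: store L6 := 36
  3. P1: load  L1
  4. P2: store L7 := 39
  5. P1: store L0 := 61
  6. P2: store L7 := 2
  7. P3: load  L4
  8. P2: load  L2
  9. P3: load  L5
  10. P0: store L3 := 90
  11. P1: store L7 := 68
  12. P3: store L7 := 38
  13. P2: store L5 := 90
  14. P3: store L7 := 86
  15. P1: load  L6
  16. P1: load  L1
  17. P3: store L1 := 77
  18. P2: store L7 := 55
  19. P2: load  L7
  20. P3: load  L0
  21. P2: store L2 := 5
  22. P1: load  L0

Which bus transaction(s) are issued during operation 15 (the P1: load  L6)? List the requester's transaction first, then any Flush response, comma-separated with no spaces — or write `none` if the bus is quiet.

  op1 P1: load  L3 → I/E/I/I on L3; bus BusRd; mem=0
  op2 P2: store L6 := 36 → I/I/M/I on L6; bus BusRdX; mem=10
  op3 P1: load  L1 → I/E/I/I on L1; bus BusRd; mem=90
  op4 P2: store L7 := 39 → I/I/M/I on L7; bus BusRdX; mem=0
  op5 P1: store L0 := 61 → I/M/I/I on L0; bus BusRdX; mem=90
  op6 P2: store L7 := 2 → I/I/M/I on L7; bus (none); mem=0
  op7 P3: load  L4 → I/I/I/E on L4; bus BusRd; mem=30
  op8 P2: load  L2 → I/I/E/I on L2; bus BusRd; mem=60
  op9 P3: load  L5 → I/I/I/E on L5; bus BusRd; mem=70
  op10 P0: store L3 := 90 → M/I/I/I on L3; bus BusRdX; mem=0
  op11 P1: store L7 := 68 → I/M/I/I on L7; bus BusRdX Flush; mem=2
  op12 P3: store L7 := 38 → I/I/I/M on L7; bus BusRdX Flush; mem=68
  op13 P2: store L5 := 90 → I/I/M/I on L5; bus BusRdX; mem=70
  op14 P3: store L7 := 86 → I/I/I/M on L7; bus (none); mem=68
  op15 P1: load  L6 → I/S/O/I on L6; bus BusRd; mem=10
  op16 P1: load  L1 → I/E/I/I on L1; bus (none); mem=90
  op17 P3: store L1 := 77 → I/I/I/M on L1; bus BusRdX; mem=90
  op18 P2: store L7 := 55 → I/I/M/I on L7; bus BusRdX Flush; mem=86
  op19 P2: load  L7 → I/I/M/I on L7; bus (none); mem=86
  op20 P3: load  L0 → I/O/I/S on L0; bus BusRd; mem=90
  op21 P2: store L2 := 5 → I/I/M/I on L2; bus (none); mem=60
  op22 P1: load  L0 → I/O/I/S on L0; bus (none); mem=90

bus = BusRd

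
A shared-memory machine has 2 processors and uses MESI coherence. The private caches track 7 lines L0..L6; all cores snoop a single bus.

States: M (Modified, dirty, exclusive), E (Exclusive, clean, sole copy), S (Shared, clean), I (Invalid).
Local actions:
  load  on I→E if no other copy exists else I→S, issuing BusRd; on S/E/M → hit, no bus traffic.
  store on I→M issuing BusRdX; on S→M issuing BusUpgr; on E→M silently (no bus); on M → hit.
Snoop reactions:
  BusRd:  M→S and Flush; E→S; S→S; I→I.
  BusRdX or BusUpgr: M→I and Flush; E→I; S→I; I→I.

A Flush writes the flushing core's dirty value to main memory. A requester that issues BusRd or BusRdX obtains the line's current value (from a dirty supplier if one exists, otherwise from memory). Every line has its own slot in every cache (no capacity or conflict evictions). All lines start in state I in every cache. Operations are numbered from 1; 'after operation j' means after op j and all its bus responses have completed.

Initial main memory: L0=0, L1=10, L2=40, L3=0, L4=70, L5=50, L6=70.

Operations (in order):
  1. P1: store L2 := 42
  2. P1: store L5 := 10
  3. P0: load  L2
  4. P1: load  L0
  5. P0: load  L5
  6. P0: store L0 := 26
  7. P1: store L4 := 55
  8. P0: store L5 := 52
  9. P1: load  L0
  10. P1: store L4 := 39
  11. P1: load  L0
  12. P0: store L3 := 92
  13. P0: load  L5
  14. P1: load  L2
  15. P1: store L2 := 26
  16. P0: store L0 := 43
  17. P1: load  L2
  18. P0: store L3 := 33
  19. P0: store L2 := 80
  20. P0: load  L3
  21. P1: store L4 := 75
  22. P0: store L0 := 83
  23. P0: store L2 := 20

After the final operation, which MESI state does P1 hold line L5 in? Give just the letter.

  op1 P1: store L2 := 42 → I/M on L2; bus BusRdX; mem=40
  op2 P1: store L5 := 10 → I/M on L5; bus BusRdX; mem=50
  op3 P0: load  L2 → S/S on L2; bus BusRd Flush; mem=42
  op4 P1: load  L0 → I/E on L0; bus BusRd; mem=0
  op5 P0: load  L5 → S/S on L5; bus BusRd Flush; mem=10
  op6 P0: store L0 := 26 → M/I on L0; bus BusRdX; mem=0
  op7 P1: store L4 := 55 → I/M on L4; bus BusRdX; mem=70
  op8 P0: store L5 := 52 → M/I on L5; bus BusUpgr; mem=10
  op9 P1: load  L0 → S/S on L0; bus BusRd Flush; mem=26
  op10 P1: store L4 := 39 → I/M on L4; bus (none); mem=70
  op11 P1: load  L0 → S/S on L0; bus (none); mem=26
  op12 P0: store L3 := 92 → M/I on L3; bus BusRdX; mem=0
  op13 P0: load  L5 → M/I on L5; bus (none); mem=10
  op14 P1: load  L2 → S/S on L2; bus (none); mem=42
  op15 P1: store L2 := 26 → I/M on L2; bus BusUpgr; mem=42
  op16 P0: store L0 := 43 → M/I on L0; bus BusUpgr; mem=26
  op17 P1: load  L2 → I/M on L2; bus (none); mem=42
  op18 P0: store L3 := 33 → M/I on L3; bus (none); mem=0
  op19 P0: store L2 := 80 → M/I on L2; bus BusRdX Flush; mem=26
  op20 P0: load  L3 → M/I on L3; bus (none); mem=0
  op21 P1: store L4 := 75 → I/M on L4; bus (none); mem=70
  op22 P0: store L0 := 83 → M/I on L0; bus (none); mem=26
  op23 P0: store L2 := 20 → M/I on L2; bus (none); mem=26

state = I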